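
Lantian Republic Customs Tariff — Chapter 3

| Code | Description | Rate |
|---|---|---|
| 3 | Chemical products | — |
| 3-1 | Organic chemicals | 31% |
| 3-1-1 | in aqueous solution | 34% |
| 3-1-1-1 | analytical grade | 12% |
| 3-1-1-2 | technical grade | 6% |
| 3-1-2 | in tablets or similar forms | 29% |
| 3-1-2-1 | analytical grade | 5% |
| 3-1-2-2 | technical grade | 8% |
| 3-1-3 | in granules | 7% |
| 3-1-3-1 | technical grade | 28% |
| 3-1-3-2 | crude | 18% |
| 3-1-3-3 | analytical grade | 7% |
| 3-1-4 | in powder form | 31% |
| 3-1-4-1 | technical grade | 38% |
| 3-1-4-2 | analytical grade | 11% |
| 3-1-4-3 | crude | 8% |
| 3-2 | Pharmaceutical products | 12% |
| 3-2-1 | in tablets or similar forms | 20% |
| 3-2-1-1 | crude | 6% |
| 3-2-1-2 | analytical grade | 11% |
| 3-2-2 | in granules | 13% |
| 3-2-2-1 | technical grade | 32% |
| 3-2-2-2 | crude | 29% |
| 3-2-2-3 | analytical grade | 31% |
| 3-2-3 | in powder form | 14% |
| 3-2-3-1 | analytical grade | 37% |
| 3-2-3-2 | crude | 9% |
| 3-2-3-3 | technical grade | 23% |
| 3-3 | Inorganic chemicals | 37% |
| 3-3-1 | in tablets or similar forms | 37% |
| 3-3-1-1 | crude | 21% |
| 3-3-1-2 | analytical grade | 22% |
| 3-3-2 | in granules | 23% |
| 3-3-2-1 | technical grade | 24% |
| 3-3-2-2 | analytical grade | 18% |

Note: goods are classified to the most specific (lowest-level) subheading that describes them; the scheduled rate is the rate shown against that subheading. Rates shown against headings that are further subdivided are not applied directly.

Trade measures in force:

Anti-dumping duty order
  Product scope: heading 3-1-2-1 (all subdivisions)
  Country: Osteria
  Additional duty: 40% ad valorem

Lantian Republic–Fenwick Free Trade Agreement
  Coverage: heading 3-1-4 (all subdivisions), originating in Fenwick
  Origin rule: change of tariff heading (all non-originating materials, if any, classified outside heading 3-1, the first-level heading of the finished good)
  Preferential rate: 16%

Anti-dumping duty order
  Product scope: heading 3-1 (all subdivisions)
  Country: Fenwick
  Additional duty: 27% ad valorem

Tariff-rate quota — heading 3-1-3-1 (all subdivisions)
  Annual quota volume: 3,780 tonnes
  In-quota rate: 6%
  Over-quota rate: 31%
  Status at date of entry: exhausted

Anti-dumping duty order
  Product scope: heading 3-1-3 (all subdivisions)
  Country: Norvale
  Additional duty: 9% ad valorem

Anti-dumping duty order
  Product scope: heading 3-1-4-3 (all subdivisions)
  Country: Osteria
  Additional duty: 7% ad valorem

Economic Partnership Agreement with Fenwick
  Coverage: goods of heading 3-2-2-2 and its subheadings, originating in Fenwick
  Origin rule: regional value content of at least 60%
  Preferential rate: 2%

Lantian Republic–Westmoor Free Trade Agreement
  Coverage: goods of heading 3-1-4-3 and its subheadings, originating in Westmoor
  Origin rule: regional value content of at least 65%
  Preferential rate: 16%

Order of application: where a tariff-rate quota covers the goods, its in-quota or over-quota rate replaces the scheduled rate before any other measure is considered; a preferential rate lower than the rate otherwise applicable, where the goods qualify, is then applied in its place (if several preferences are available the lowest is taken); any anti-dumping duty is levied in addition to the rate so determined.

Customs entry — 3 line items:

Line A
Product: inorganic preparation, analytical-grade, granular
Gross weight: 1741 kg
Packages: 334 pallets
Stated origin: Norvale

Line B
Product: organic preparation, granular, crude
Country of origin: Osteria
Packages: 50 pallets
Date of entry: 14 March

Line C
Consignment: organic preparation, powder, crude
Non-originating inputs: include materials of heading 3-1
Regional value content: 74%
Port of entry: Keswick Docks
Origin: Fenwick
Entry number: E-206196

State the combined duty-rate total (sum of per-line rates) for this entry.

71%

Line A: inorganic → 3-3; granular → 3-3-2; analytical-grade → 3-3-2-2. Scheduled 18%. No special measure applies. → 18%.
Line B: organic → 3-1; granular → 3-1-3; crude → 3-1-3-2. Scheduled 18%. No special measure applies. → 18%.
Line C: organic → 3-1; powder → 3-1-4; crude → 3-1-4-3. Scheduled 8%. Fenwick agreement on 3-1-4: CTH not met; Fenwick agreement on 3-2-2-2: 3-1-4-3 not covered; anti-dumping (Fenwick, 3-1): +27%; total 8% + 27% = 35%. → 35%.
Sum: 18% + 18% + 35% = 71%.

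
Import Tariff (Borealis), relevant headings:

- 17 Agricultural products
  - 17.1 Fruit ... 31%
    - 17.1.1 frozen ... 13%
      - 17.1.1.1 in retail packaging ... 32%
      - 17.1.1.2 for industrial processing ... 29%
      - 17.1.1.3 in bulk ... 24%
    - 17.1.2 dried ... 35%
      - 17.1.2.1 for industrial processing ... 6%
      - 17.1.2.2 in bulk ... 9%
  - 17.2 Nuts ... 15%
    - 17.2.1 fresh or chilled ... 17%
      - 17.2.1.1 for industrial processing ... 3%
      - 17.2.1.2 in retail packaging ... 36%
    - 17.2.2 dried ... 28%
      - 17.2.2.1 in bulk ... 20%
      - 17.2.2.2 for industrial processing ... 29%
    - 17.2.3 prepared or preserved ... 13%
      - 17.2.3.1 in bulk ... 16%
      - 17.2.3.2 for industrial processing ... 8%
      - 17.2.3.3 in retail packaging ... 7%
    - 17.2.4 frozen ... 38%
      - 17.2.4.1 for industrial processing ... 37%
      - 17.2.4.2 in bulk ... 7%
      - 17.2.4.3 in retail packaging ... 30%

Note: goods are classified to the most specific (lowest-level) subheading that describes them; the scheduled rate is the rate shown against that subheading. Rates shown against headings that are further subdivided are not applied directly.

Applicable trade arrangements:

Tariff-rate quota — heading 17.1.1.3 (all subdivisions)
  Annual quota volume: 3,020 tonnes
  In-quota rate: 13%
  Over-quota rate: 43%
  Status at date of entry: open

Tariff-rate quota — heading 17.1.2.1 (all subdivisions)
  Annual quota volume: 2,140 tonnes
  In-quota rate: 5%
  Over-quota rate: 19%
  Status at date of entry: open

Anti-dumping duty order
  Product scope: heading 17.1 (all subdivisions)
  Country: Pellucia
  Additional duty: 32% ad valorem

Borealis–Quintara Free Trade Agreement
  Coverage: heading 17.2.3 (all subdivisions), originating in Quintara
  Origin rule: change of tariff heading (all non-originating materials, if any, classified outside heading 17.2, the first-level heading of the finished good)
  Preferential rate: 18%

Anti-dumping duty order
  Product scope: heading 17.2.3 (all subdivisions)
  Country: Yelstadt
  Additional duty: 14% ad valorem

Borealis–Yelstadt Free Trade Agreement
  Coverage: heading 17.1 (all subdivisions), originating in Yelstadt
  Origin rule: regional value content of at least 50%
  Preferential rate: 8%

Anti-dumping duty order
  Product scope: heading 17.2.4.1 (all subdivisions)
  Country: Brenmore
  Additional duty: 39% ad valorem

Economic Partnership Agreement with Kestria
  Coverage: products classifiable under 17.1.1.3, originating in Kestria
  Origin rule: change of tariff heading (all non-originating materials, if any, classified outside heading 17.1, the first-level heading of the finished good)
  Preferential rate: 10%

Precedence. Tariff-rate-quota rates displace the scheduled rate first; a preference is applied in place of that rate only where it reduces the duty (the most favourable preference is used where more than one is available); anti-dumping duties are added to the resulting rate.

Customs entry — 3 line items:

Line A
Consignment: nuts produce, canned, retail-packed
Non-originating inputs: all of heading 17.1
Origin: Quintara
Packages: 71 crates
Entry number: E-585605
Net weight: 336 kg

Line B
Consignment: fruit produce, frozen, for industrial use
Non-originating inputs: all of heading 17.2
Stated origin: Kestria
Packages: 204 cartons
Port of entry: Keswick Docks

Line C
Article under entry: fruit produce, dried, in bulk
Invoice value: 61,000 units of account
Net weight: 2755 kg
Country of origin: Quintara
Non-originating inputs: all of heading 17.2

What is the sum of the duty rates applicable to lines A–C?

45%

Line A: nuts → 17.2; canned → 17.2.3; retail-packed → 17.2.3.3. Scheduled 7%. Quintara agreement on 17.2.3: CTH met → 18% available; preference 18% not lower than 7% → no reduction. → 7%.
Line B: fruit → 17.1; frozen → 17.1.1; for industrial use → 17.1.1.2. Scheduled 29%. Kestria agreement on 17.1.1.3: 17.1.1.2 not covered. → 29%.
Line C: fruit → 17.1; dried → 17.1.2; in bulk → 17.1.2.2. Scheduled 9%. Quintara agreement on 17.2.3: 17.1.2.2 not covered. → 9%.
Sum: 7% + 29% + 9% = 45%.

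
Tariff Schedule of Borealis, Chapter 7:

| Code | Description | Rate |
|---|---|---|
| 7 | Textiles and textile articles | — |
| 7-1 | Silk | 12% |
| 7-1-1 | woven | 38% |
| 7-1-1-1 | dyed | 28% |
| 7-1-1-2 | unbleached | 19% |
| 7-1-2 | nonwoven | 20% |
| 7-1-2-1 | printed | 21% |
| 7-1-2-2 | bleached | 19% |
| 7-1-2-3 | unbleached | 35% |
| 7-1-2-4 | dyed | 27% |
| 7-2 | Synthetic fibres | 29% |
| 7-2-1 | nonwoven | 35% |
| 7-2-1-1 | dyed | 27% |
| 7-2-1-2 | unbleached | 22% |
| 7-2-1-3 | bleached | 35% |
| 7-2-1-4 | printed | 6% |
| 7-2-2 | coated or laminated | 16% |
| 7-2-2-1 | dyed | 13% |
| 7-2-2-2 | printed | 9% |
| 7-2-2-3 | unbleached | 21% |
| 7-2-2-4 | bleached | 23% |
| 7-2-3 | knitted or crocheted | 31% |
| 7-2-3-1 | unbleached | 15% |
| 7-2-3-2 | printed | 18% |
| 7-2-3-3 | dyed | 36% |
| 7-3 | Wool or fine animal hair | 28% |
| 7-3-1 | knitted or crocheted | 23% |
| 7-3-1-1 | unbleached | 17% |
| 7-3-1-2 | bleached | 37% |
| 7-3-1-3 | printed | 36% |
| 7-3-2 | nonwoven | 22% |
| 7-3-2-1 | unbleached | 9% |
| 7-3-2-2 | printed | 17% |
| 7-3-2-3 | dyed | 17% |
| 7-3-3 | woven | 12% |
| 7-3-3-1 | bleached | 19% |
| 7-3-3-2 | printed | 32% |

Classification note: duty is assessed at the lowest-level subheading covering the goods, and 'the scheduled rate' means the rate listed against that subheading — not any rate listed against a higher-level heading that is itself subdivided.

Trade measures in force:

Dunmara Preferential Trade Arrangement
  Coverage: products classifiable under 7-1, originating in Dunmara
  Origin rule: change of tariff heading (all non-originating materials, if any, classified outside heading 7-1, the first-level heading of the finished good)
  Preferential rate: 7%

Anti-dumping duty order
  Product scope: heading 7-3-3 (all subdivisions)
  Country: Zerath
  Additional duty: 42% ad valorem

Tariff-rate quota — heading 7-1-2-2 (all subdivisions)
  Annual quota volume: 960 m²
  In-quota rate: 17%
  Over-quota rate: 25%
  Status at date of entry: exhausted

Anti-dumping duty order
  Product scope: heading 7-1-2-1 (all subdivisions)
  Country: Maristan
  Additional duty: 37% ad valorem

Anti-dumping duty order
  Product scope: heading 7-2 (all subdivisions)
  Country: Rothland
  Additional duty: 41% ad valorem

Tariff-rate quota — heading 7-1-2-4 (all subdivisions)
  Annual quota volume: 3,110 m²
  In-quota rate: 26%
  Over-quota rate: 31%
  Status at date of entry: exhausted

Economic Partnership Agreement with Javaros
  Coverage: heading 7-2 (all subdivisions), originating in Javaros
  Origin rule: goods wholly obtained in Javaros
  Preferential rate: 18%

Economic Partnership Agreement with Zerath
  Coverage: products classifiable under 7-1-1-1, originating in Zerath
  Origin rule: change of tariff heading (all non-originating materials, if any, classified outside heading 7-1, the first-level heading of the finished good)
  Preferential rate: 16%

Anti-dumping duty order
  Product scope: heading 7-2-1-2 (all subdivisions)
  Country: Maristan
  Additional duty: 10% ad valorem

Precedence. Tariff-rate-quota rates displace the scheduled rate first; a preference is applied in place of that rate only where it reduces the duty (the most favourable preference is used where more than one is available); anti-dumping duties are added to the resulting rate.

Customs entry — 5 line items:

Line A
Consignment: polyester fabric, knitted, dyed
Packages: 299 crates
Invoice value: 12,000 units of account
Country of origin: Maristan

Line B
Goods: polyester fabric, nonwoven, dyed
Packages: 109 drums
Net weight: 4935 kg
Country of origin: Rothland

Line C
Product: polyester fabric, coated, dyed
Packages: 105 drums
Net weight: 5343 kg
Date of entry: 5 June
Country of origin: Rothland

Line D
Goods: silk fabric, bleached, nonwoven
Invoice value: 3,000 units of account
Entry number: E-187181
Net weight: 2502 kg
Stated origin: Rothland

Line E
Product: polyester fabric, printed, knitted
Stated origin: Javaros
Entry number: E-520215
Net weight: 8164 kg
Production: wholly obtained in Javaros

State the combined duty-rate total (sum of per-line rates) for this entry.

201%

Line A: polyester → 7-2; knitted → 7-2-3; dyed → 7-2-3-3. Scheduled 36%. No special measure applies. → 36%.
Line B: polyester → 7-2; nonwoven → 7-2-1; dyed → 7-2-1-1. Scheduled 27%. anti-dumping (Rothland, 7-2): +41%; total 27% + 41% = 68%. → 68%.
Line C: polyester → 7-2; coated → 7-2-2; dyed → 7-2-2-1. Scheduled 13%. anti-dumping (Rothland, 7-2): +41%; total 13% + 41% = 54%. → 54%.
Line D: silk → 7-1; nonwoven → 7-1-2; bleached → 7-1-2-2. Scheduled 19%. quota on 7-1-2-2 exhausted → over-quota 25%. → 25%.
Line E: polyester → 7-2; knitted → 7-2-3; printed → 7-2-3-2. Scheduled 18%. Javaros agreement on 7-2: wholly obtained → 18% available; preference 18% not lower than 18% → no reduction. → 18%.
Sum: 36% + 68% + 54% + 25% + 18% = 201%.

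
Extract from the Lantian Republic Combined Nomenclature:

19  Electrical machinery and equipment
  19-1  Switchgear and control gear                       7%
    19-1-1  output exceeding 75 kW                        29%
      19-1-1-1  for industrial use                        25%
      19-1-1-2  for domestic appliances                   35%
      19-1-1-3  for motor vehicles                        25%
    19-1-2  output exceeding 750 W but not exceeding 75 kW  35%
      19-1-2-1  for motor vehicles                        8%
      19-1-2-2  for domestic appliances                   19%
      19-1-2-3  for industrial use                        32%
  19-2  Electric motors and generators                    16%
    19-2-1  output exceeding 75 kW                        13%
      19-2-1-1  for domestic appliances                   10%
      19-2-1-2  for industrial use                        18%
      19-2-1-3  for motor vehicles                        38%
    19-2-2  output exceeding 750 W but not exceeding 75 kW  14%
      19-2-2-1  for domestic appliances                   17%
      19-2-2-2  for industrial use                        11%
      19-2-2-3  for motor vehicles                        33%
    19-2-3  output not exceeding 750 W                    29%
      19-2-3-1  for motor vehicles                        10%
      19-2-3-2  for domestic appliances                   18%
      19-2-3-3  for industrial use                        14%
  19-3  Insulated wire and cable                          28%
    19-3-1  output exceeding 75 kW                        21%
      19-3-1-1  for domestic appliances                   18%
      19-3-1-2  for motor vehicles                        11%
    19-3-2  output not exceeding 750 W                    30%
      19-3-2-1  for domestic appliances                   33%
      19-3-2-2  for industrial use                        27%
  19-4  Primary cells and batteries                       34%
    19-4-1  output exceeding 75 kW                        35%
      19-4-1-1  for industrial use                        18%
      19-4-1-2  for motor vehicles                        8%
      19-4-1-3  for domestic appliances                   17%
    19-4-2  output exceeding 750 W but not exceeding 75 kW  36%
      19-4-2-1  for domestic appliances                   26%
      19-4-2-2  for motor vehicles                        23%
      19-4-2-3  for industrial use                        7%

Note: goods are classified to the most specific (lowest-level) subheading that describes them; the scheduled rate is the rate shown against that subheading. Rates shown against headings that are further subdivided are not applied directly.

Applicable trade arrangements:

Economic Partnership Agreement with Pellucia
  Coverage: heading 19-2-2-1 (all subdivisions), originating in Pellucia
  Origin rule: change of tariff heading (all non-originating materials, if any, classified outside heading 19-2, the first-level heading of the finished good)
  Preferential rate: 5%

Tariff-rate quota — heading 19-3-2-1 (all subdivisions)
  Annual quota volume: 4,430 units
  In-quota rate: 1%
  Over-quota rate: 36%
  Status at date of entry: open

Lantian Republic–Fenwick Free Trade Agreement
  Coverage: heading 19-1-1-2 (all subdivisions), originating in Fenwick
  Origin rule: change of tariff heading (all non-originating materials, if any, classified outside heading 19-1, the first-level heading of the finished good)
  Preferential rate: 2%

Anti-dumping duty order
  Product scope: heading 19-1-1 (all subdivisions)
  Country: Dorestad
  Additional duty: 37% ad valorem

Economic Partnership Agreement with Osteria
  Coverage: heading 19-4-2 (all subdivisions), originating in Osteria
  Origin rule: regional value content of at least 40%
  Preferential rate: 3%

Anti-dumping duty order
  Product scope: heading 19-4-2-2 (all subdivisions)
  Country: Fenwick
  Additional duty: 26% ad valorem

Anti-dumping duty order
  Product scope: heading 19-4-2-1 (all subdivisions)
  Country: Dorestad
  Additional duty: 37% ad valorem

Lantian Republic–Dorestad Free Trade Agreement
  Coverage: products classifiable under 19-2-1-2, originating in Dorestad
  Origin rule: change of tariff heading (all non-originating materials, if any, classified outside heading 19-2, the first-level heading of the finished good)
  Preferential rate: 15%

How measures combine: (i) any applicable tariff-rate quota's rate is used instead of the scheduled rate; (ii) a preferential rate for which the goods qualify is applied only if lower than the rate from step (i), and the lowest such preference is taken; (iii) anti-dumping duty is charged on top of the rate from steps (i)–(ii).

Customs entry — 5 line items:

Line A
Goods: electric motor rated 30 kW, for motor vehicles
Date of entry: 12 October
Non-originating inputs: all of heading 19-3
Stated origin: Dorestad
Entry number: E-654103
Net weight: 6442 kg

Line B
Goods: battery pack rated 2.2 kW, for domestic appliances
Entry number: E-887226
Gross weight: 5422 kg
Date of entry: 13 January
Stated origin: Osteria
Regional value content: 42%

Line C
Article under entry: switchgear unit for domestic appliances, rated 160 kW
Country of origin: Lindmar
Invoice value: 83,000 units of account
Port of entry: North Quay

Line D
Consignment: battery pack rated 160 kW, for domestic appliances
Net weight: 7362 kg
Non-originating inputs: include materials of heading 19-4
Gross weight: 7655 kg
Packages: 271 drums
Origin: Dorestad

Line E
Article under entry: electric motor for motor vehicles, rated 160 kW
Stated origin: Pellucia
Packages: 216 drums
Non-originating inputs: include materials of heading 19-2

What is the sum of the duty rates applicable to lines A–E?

Line A: electric motor → 19-2; rated 30 kW → 19-2-2; for motor vehicles → 19-2-2-3. Scheduled 33%. Dorestad agreement on 19-2-1-2: 19-2-2-3 not covered. → 33%.
Line B: battery pack → 19-4; rated 2.2 kW → 19-4-2; for domestic appliances → 19-4-2-1. Scheduled 26%. Osteria agreement on 19-4-2: RVC ≥ 40% → 3% available; preferential 3%. → 3%.
Line C: switchgear unit → 19-1; rated 160 kW → 19-1-1; for domestic appliances → 19-1-1-2. Scheduled 35%. No special measure applies. → 35%.
Line D: battery pack → 19-4; rated 160 kW → 19-4-1; for domestic appliances → 19-4-1-3. Scheduled 17%. Dorestad agreement on 19-2-1-2: 19-4-1-3 not covered. → 17%.
Line E: electric motor → 19-2; rated 160 kW → 19-2-1; for motor vehicles → 19-2-1-3. Scheduled 38%. Pellucia agreement on 19-2-2-1: 19-2-1-3 not covered. → 38%.
Sum: 33% + 3% + 35% + 17% + 38% = 126%.

126%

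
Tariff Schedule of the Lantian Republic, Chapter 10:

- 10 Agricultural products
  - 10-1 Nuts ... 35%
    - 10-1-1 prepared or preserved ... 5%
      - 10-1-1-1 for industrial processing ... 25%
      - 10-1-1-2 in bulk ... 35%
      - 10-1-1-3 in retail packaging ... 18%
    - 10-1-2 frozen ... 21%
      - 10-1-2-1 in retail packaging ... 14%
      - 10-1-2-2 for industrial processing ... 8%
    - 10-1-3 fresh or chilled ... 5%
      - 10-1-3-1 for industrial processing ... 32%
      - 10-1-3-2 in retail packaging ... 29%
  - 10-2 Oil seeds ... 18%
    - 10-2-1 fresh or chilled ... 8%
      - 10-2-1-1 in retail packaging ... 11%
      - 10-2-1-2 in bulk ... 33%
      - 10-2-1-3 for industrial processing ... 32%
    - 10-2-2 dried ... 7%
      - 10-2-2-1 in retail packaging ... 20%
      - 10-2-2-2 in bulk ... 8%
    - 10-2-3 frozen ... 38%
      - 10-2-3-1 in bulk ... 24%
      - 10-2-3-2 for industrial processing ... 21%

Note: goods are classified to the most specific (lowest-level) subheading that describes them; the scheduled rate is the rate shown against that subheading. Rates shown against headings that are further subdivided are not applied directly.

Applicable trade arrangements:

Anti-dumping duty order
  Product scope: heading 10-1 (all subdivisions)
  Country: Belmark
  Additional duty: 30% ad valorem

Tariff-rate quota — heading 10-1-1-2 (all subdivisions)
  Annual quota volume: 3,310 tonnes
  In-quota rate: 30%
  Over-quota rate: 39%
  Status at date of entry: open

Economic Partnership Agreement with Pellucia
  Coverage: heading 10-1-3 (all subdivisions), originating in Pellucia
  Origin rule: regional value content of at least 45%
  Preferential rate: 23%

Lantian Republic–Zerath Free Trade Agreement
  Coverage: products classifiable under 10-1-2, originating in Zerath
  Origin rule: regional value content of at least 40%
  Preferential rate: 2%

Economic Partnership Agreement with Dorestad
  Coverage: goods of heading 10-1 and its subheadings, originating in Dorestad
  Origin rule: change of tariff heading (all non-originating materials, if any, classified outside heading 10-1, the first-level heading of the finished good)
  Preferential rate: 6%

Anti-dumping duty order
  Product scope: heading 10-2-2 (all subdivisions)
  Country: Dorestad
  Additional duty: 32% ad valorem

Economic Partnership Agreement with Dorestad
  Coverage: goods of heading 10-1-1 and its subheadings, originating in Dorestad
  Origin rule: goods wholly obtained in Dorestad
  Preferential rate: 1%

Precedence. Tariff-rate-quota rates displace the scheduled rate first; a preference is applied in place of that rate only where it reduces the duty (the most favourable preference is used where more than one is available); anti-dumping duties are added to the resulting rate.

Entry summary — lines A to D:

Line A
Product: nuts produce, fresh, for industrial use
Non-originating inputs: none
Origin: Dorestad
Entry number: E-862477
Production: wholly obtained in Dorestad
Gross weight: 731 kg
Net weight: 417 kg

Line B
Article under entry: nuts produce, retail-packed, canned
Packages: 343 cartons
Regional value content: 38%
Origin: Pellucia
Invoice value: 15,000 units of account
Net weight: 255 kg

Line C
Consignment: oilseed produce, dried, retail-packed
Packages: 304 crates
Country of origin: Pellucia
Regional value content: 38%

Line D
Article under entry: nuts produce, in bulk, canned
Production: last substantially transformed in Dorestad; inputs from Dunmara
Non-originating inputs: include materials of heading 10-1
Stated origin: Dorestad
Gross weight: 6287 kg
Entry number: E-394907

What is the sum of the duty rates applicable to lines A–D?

Line A: nuts → 10-1; fresh → 10-1-3; for industrial use → 10-1-3-1. Scheduled 32%. Dorestad agreement on 10-1: CTH met → 6% available; Dorestad agreement on 10-1-1: 10-1-3-1 not covered; preferential 6%. → 6%.
Line B: nuts → 10-1; canned → 10-1-1; retail-packed → 10-1-1-3. Scheduled 18%. Pellucia agreement on 10-1-3: 10-1-1-3 not covered. → 18%.
Line C: oilseed → 10-2; dried → 10-2-2; retail-packed → 10-2-2-1. Scheduled 20%. Pellucia agreement on 10-1-3: 10-2-2-1 not covered. → 20%.
Line D: nuts → 10-1; canned → 10-1-1; in bulk → 10-1-1-2. Scheduled 35%. quota on 10-1-1-2 open → in-quota 30%; Dorestad agreement on 10-1: CTH not met; Dorestad agreement on 10-1-1: not wholly obtained. → 30%.
Sum: 6% + 18% + 20% + 30% = 74%.

74%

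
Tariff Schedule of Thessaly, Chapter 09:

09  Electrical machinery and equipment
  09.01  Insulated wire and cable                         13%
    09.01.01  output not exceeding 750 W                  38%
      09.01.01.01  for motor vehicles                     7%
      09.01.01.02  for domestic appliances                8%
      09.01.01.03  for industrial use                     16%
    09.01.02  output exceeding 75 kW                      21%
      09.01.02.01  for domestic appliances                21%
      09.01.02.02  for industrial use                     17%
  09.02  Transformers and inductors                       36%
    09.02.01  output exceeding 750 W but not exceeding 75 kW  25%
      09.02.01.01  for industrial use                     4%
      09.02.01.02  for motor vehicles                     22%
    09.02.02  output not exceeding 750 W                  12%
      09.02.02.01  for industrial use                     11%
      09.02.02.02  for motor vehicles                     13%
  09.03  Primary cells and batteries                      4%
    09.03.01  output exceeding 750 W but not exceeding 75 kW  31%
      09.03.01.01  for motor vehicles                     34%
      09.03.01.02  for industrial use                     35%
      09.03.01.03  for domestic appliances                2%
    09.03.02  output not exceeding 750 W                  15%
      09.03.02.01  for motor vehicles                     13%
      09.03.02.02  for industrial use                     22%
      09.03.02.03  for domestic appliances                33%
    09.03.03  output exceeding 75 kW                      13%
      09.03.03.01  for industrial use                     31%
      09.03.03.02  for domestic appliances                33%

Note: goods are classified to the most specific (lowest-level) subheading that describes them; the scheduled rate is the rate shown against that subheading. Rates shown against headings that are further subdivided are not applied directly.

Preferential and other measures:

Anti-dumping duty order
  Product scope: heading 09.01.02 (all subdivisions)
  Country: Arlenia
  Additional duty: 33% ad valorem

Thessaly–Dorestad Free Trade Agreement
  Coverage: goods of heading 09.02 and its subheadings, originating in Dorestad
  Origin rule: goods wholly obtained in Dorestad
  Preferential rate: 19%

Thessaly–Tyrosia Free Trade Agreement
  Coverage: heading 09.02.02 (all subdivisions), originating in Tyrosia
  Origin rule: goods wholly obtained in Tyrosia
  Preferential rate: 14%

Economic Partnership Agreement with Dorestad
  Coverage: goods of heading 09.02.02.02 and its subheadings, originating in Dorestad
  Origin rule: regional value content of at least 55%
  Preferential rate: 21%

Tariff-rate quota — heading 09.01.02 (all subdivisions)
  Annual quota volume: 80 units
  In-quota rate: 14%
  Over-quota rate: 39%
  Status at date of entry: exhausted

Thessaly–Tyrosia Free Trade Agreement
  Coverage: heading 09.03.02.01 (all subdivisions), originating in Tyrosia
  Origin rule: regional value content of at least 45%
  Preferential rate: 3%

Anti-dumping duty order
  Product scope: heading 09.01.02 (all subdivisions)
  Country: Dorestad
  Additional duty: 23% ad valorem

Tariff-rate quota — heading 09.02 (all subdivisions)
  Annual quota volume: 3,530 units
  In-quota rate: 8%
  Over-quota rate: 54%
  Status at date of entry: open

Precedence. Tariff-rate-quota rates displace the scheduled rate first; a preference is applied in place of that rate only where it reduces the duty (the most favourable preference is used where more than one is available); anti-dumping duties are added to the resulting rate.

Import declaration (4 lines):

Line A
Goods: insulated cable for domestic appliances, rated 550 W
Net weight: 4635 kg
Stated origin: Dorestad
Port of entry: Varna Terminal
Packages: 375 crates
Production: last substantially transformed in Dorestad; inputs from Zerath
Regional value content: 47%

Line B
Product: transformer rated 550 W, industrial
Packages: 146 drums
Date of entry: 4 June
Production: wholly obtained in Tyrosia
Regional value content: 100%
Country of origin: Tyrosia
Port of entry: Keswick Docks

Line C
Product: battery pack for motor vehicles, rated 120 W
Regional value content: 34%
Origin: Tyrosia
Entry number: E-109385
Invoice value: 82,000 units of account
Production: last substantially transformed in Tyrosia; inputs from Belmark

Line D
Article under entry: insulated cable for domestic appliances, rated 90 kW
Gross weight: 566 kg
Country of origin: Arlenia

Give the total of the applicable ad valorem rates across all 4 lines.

101%

Line A: insulated cable → 09.01; rated 550 W → 09.01.01; for domestic appliances → 09.01.01.02. Scheduled 8%. Dorestad agreement on 09.02: 09.01.01.02 not covered; Dorestad agreement on 09.02.02.02: 09.01.01.02 not covered. → 8%.
Line B: transformer → 09.02; rated 550 W → 09.02.02; industrial → 09.02.02.01. Scheduled 11%. quota on 09.02 open → in-quota 8%; Tyrosia agreement on 09.02.02: wholly obtained → 14% available; Tyrosia agreement on 09.03.02.01: 09.02.02.01 not covered; preference 14% not lower than 8% → no reduction. → 8%.
Line C: battery pack → 09.03; rated 120 W → 09.03.02; for motor vehicles → 09.03.02.01. Scheduled 13%. Tyrosia agreement on 09.02.02: 09.03.02.01 not covered; Tyrosia agreement on 09.03.02.01: RVC < 45%. → 13%.
Line D: insulated cable → 09.01; rated 90 kW → 09.01.02; for domestic appliances → 09.01.02.01. Scheduled 21%. quota on 09.01.02 exhausted → over-quota 39%; anti-dumping (Arlenia, 09.01.02): +33%; total 39% + 33% = 72%. → 72%.
Sum: 8% + 8% + 13% + 72% = 101%.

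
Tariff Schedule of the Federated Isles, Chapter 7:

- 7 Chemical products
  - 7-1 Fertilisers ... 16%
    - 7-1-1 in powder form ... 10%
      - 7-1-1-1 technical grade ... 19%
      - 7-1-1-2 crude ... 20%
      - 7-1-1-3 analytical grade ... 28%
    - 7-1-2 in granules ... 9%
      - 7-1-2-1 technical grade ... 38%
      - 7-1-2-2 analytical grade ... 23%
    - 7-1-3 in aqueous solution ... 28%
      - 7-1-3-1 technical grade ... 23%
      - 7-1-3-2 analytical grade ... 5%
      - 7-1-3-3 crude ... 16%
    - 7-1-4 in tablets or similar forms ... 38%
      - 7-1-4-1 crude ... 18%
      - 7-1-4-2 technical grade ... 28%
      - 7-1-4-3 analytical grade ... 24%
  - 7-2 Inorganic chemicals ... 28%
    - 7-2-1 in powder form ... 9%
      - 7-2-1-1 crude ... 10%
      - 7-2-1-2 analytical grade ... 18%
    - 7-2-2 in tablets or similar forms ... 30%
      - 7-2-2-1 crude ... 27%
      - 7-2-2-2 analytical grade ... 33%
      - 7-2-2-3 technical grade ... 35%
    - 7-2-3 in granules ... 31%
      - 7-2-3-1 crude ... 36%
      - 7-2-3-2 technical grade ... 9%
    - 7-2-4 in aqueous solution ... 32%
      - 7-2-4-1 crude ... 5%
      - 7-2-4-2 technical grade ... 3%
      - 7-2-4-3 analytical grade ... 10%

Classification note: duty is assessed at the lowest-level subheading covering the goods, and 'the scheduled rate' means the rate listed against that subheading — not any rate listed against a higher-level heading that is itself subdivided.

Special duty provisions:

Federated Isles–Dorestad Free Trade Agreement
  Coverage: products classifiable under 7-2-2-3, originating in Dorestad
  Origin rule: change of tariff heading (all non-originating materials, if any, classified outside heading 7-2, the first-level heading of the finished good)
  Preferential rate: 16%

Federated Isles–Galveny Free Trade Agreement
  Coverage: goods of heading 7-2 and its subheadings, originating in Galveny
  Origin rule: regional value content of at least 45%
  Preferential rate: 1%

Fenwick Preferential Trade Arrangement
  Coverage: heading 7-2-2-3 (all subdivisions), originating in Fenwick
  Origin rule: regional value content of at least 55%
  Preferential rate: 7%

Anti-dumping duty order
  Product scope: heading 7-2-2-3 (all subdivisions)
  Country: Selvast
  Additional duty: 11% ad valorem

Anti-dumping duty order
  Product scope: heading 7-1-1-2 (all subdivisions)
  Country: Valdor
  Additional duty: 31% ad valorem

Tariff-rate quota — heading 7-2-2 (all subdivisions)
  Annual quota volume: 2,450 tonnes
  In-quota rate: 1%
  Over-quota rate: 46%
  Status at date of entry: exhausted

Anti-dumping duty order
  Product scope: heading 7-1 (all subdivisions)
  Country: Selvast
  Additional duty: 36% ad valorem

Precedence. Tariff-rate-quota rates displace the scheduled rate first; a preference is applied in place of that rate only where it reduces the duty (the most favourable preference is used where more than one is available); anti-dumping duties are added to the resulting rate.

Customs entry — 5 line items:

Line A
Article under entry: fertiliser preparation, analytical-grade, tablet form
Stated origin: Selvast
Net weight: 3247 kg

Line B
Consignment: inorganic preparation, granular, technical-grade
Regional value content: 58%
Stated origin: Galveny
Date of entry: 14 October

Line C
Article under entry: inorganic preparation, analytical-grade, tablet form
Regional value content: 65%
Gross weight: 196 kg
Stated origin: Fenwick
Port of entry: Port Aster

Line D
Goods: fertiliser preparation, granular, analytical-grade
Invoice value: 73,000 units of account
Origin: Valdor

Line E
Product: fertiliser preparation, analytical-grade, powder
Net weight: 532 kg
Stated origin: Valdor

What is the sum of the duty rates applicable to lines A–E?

158%

Line A: fertiliser → 7-1; tablet form → 7-1-4; analytical-grade → 7-1-4-3. Scheduled 24%. anti-dumping (Selvast, 7-1): +36%; total 24% + 36% = 60%. → 60%.
Line B: inorganic → 7-2; granular → 7-2-3; technical-grade → 7-2-3-2. Scheduled 9%. Galveny agreement on 7-2: RVC ≥ 45% → 1% available; preferential 1%. → 1%.
Line C: inorganic → 7-2; tablet form → 7-2-2; analytical-grade → 7-2-2-2. Scheduled 33%. quota on 7-2-2 exhausted → over-quota 46%; Fenwick agreement on 7-2-2-3: 7-2-2-2 not covered. → 46%.
Line D: fertiliser → 7-1; granular → 7-1-2; analytical-grade → 7-1-2-2. Scheduled 23%. No special measure applies. → 23%.
Line E: fertiliser → 7-1; powder → 7-1-1; analytical-grade → 7-1-1-3. Scheduled 28%. No special measure applies. → 28%.
Sum: 60% + 1% + 46% + 23% + 28% = 158%.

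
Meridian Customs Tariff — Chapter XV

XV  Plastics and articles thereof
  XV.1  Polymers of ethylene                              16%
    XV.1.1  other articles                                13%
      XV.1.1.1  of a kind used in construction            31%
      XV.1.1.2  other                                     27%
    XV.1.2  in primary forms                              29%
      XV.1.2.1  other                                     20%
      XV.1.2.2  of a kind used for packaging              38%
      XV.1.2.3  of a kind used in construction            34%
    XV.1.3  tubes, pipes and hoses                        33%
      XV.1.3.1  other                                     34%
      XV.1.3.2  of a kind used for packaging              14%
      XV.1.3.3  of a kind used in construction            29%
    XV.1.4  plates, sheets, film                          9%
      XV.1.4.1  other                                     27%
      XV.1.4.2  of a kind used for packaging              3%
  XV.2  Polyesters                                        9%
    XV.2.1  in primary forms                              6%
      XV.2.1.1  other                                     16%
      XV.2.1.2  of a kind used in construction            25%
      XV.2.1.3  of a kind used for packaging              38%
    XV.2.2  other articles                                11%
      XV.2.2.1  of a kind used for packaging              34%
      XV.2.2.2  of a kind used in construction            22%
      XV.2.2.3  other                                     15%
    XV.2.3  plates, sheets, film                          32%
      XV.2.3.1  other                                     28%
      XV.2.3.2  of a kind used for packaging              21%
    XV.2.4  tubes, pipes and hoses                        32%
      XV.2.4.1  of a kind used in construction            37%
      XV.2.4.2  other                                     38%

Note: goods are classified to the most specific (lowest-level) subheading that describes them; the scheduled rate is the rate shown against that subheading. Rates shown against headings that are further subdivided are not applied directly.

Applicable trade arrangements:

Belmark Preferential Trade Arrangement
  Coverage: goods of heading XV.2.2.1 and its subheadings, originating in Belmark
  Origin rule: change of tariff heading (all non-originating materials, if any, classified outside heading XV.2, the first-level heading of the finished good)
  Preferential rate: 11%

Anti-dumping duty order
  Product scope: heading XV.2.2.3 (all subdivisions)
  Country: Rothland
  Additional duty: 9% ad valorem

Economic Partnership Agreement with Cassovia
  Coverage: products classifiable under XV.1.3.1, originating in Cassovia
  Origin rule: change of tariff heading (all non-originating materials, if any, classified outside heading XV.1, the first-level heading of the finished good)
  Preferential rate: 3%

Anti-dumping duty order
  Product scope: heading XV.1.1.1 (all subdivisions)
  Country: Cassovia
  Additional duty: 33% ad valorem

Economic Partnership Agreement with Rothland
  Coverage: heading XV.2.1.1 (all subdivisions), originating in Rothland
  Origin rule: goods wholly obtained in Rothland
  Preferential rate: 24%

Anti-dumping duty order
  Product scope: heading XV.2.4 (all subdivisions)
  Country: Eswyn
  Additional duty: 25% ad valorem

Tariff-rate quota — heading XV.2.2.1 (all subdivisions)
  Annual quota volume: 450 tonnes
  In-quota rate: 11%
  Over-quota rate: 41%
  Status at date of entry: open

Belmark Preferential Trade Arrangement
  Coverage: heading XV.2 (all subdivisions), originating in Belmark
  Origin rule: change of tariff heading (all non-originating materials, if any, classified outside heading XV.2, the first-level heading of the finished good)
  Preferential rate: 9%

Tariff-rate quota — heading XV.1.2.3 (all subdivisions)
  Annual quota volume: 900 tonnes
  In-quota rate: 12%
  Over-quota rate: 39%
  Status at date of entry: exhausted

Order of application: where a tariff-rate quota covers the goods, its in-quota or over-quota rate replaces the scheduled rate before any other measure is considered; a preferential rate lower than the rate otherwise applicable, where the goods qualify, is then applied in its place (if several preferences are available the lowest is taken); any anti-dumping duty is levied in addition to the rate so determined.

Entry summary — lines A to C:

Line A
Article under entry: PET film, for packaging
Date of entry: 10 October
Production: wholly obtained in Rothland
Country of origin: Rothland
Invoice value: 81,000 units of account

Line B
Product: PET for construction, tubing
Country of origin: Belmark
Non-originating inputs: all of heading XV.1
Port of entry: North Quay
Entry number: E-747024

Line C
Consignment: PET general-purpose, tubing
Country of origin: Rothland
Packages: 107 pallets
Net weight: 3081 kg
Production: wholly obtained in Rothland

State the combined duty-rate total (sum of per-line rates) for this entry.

Line A: PET → XV.2; film → XV.2.3; for packaging → XV.2.3.2. Scheduled 21%. Rothland agreement on XV.2.1.1: XV.2.3.2 not covered. → 21%.
Line B: PET → XV.2; tubing → XV.2.4; for construction → XV.2.4.1. Scheduled 37%. Belmark agreement on XV.2.2.1: XV.2.4.1 not covered; Belmark agreement on XV.2: CTH met → 9% available; preferential 9%. → 9%.
Line C: PET → XV.2; tubing → XV.2.4; general-purpose → XV.2.4.2. Scheduled 38%. Rothland agreement on XV.2.1.1: XV.2.4.2 not covered. → 38%.
Sum: 21% + 9% + 38% = 68%.

68%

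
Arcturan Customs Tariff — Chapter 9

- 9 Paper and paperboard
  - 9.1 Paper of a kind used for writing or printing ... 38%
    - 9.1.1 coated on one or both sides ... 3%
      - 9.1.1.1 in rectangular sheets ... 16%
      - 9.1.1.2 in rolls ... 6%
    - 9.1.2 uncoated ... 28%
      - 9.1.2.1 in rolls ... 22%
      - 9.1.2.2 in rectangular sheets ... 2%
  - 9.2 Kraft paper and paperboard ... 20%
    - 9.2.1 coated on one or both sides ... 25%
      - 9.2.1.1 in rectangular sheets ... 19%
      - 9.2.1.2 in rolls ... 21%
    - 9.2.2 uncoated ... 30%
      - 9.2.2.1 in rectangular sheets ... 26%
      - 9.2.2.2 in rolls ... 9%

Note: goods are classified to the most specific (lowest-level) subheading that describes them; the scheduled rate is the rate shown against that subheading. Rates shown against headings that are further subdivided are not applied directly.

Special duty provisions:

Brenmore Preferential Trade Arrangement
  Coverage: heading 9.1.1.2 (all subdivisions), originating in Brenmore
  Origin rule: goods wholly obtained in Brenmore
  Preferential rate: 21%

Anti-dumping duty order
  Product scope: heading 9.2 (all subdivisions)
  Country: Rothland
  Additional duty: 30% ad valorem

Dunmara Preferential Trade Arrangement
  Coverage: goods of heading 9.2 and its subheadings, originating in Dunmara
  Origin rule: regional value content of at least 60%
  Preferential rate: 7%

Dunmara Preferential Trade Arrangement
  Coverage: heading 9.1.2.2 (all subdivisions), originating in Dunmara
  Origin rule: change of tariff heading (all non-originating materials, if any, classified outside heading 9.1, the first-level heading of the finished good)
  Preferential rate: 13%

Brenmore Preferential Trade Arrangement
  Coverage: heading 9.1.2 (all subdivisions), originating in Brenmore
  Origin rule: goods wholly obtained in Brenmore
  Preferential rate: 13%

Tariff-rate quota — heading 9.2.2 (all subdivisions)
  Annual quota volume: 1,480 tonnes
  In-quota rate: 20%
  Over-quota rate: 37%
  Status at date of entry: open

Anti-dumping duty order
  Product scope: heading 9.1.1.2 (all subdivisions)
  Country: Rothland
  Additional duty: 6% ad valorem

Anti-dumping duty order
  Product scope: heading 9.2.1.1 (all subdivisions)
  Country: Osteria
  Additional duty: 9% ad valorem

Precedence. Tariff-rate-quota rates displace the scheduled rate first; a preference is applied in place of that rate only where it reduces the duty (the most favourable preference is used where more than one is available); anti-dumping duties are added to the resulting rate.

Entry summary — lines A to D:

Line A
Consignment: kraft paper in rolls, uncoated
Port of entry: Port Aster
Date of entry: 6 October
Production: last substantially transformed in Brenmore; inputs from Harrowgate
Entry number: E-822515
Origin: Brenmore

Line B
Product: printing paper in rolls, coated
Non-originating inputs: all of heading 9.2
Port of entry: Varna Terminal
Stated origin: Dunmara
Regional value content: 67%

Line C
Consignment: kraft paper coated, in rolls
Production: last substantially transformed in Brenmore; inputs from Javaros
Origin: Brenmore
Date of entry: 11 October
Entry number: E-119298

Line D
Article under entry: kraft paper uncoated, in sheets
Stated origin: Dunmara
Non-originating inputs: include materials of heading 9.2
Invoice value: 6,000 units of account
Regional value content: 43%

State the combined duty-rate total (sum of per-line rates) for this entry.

Line A: kraft paper → 9.2; uncoated → 9.2.2; in rolls → 9.2.2.2. Scheduled 9%. quota on 9.2.2 open → in-quota 20%; Brenmore agreement on 9.1.1.2: 9.2.2.2 not covered; Brenmore agreement on 9.1.2: 9.2.2.2 not covered. → 20%.
Line B: printing paper → 9.1; coated → 9.1.1; in rolls → 9.1.1.2. Scheduled 6%. Dunmara agreement on 9.2: 9.1.1.2 not covered; Dunmara agreement on 9.1.2.2: 9.1.1.2 not covered. → 6%.
Line C: kraft paper → 9.2; coated → 9.2.1; in rolls → 9.2.1.2. Scheduled 21%. Brenmore agreement on 9.1.1.2: 9.2.1.2 not covered; Brenmore agreement on 9.1.2: 9.2.1.2 not covered. → 21%.
Line D: kraft paper → 9.2; uncoated → 9.2.2; in sheets → 9.2.2.1. Scheduled 26%. quota on 9.2.2 open → in-quota 20%; Dunmara agreement on 9.2: RVC < 60%; Dunmara agreement on 9.1.2.2: 9.2.2.1 not covered. → 20%.
Sum: 20% + 6% + 21% + 20% = 67%.

67%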